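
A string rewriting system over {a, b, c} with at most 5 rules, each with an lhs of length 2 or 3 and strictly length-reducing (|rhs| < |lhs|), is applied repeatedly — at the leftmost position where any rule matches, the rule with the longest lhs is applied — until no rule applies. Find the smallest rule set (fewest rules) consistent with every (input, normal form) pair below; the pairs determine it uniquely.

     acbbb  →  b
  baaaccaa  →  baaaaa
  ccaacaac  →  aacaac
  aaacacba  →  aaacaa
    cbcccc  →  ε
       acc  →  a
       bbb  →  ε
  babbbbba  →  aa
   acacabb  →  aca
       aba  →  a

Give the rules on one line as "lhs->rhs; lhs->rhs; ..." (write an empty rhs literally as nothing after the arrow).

  | acbbb => abb => b
  | baaaccaa => baaaaa
  | ccaacaac => aacaac
  | aaacacba => aaacaa

ab->; bb->a; cb->; cc->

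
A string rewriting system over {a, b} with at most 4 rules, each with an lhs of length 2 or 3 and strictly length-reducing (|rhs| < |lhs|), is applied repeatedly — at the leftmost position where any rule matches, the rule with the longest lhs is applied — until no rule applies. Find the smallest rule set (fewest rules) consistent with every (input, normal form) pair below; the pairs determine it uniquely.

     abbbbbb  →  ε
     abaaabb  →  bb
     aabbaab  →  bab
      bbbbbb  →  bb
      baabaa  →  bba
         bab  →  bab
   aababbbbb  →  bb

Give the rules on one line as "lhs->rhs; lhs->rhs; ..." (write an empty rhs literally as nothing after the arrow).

aaa->b; aab->aa; abb->; bbb->ab

  | abbbbbb => bbbb => abb => ε
  | abaaabb => abbbb => bb
  | aabbaab => aabaab => aaaab => bab
  | bbbbbb => abbbb => bb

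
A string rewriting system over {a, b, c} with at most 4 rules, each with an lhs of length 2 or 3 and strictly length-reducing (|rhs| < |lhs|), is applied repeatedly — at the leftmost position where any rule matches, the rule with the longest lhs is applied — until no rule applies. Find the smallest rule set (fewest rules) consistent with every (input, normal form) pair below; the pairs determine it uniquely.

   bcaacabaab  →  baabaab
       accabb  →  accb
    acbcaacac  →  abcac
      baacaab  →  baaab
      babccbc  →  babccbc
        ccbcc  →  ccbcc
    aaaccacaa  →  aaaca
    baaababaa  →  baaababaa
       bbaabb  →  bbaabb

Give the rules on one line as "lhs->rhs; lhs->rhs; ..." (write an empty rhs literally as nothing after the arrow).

bac->ba; caa->a; cab->c; cba->b

  | bcaacabaab => bacabaab => baabaab
  | accabb => accb
  | acbcaacac => acbacac => abcac
  | baacaab => baaab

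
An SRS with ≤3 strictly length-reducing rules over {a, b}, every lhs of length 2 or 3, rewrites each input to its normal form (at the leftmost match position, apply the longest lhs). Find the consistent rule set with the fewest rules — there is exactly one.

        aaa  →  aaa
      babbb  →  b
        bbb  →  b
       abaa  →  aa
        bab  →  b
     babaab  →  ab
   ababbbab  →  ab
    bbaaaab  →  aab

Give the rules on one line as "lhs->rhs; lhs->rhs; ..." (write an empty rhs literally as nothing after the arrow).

  | aaa
  | babbb => bbb => b
  | bbb => b
  | abaa => aa

ba->; bbb->b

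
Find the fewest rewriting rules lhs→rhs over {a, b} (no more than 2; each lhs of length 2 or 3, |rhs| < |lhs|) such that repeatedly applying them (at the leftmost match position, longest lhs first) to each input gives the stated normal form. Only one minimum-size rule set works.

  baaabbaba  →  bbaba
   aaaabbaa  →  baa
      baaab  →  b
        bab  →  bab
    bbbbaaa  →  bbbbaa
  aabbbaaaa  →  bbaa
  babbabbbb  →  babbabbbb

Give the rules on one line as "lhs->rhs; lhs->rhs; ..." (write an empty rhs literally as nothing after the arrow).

  | baaabbaba => baabbaba => bbaba
  | aaaabbaa => aaabbaa => aabbaa => baa
  | baaab => baab => b
  | bab

aaa->aa; aab->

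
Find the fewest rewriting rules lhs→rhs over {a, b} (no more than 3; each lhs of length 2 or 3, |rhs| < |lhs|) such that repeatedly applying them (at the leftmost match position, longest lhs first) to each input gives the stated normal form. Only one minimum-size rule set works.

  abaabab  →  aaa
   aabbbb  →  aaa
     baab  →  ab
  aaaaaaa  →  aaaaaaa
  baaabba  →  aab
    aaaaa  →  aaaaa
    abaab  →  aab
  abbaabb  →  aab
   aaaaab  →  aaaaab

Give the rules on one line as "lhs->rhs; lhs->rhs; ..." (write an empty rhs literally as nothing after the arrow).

ba->; bab->a; bbb->ba

  | abaabab => aabab => aaa
  | aabbbb => aabab => aaa
  | baab => ab
  | aaaaaaa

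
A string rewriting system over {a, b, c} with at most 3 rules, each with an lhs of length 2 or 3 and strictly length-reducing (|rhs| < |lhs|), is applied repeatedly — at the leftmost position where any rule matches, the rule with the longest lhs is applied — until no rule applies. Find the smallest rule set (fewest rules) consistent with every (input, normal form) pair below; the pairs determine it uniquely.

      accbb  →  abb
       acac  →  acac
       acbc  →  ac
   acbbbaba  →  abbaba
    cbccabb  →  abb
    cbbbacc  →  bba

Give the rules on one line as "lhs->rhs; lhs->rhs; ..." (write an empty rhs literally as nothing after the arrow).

cb->; cc->

  | accbb => abb
  | acac
  | acbc => ac
  | acbbbaba => abbaba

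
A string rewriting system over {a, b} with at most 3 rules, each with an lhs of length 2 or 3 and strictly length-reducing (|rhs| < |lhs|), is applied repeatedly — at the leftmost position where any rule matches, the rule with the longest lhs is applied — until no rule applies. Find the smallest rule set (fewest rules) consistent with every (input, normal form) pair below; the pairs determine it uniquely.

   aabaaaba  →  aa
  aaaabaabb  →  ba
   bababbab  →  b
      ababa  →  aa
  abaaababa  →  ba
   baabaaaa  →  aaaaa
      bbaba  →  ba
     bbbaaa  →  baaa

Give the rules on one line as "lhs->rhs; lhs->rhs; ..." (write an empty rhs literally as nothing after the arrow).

  | aabaaaba => abaaaba => baaaba => baaba => baba => bba => aa
  | aaaabaabb => aaabaabb => aabaabb => abaabb => baabb => ba
  | bababbab => bbabbab => aabbab => aab => ab => b
  | ababa => baba => bba => aa

ab->b; abb->; bb->a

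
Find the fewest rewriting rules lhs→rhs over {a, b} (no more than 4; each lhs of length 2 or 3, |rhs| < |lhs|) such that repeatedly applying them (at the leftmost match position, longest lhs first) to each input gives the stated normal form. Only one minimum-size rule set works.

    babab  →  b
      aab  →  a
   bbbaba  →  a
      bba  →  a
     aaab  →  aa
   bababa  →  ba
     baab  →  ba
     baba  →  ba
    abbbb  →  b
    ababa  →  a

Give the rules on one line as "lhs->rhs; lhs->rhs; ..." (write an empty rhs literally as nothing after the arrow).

  | babab => bab => b
  | aab => a
  | bbbaba => bbaba => aba => a
  | bba => a

ab->; bb->b; bba->a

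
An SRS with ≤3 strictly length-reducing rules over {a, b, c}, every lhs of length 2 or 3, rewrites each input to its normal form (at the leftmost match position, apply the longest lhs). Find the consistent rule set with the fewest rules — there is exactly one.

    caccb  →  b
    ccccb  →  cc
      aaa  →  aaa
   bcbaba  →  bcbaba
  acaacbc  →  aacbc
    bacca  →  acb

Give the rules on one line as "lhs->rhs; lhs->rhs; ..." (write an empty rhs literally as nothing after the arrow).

  | caccb => bccb => b
  | ccccb => cc
  | aaa
  | bcbaba

bac->ac; ca->b; ccb->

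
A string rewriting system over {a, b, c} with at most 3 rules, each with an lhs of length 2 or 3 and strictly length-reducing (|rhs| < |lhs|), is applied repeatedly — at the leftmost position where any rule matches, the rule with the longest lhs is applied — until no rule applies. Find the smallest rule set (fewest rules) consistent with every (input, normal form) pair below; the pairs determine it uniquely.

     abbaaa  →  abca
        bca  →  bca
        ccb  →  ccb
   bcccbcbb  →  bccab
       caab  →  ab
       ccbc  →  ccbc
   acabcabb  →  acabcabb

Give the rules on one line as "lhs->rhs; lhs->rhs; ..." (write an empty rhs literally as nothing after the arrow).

baa->c; bcb->aa; caa->a

  | abbaaa => abca
  | bca
  | ccb
  | bcccbcbb => bcccaab => bccab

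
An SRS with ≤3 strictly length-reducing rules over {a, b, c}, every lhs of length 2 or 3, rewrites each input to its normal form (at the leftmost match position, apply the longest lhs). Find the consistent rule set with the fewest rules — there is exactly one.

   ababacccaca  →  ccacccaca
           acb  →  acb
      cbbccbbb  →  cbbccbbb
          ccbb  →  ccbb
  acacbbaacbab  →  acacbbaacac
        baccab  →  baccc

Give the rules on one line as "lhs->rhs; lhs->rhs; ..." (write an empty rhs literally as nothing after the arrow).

ab->c; bab->ac

  | ababacccaca => cabacccaca => ccacccaca
  | acb
  | cbbccbbb
  | ccbb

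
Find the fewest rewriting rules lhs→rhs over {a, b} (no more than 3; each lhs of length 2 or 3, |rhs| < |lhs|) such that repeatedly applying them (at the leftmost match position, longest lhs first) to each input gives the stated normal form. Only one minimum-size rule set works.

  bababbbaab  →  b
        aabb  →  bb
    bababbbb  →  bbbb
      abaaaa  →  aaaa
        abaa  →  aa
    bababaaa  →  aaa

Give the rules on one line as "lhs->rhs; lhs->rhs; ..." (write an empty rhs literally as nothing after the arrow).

ab->b; ba->a

  | bababbbaab => ababbbaab => babbbaab => abbbaab => bbbaab => bbaab => baab => aab => ab => b
  | aabb => abb => bb
  | bababbbb => ababbbb => babbbb => abbbb => bbbb
  | abaaaa => baaaa => aaaa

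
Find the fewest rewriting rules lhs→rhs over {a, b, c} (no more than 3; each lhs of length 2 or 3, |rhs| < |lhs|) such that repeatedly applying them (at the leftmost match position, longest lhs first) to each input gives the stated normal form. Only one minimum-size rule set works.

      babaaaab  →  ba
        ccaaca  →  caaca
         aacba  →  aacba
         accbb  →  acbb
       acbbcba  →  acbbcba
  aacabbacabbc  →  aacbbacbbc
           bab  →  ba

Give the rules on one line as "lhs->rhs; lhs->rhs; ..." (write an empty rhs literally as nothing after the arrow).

  | babaaaab => baaaaab => baaaab => baaab => baab => bab => ba
  | ccaaca => caaca
  | aacba
  | accbb => acbb

ab->b; bab->ba; cc->c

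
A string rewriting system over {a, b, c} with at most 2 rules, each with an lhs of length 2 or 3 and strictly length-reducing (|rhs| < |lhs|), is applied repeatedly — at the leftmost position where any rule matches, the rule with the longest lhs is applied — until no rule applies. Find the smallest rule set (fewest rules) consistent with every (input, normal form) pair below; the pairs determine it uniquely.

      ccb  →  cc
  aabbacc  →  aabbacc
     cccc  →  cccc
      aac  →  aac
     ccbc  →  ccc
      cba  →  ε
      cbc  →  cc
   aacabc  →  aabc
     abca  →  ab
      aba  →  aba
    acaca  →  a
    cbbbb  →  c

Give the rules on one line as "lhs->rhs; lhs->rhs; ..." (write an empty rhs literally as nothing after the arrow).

ca->; cb->c

  | ccb => cc
  | aabbacc
  | cccc
  | aac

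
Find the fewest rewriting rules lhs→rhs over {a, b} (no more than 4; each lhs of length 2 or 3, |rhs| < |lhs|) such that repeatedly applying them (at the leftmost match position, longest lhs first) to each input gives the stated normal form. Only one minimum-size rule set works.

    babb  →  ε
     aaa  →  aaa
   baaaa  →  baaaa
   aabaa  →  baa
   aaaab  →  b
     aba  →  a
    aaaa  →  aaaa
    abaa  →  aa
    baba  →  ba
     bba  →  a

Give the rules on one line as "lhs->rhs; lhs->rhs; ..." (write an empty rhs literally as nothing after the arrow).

aab->b; ab->; bb->

  | babb => bb => ε
  | aaa
  | baaaa
  | aabaa => baa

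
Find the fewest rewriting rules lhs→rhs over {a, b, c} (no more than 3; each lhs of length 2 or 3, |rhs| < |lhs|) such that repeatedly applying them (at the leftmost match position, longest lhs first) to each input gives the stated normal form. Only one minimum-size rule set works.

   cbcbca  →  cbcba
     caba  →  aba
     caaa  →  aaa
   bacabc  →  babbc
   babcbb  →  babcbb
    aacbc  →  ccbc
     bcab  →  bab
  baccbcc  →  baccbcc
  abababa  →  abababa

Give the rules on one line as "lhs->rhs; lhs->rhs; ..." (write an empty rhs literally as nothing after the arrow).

  | cbcbca => cbcba
  | caba => aba
  | caaa => aaa
  | bacabc => babbc

aac->cc; aca->ab; ca->a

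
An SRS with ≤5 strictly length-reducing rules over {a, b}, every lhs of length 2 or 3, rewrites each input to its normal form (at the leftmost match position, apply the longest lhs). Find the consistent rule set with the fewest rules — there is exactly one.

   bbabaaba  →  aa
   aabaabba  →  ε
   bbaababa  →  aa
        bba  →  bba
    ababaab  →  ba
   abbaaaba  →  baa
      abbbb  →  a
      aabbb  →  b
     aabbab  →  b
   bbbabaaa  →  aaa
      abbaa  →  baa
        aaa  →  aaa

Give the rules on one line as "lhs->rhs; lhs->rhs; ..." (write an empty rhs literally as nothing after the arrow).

ab->; aba->; bab->bb; bbb->a

  | bbabaaba => bbbaaba => aaaba => aa
  | aabaabba => aabba => aba => ε
  | bbaababa => bbaba => bbba => aa
  | bba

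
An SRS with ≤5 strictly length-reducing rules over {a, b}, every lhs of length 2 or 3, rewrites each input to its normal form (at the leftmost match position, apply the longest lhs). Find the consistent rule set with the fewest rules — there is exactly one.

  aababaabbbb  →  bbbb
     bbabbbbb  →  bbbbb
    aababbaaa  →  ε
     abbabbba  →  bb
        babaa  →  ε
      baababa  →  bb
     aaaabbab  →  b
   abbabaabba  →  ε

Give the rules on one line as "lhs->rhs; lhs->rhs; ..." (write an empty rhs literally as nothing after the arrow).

  | aababaabbbb => ababaabbbb => babaabbbb => bbaabbbb => aaabbbb => bbbb
  | bbabbbbb => aabbbbb => abbbbb => bbbbb
  | aababbaaa => ababbaaa => babbaaa => bbbaaa => baaaa => bbaa => aaa => ε
  | abbabbba => bbabbba => aabbba => abbba => bbba => baa => bb

aaa->; ab->b; baa->bb; bba->aa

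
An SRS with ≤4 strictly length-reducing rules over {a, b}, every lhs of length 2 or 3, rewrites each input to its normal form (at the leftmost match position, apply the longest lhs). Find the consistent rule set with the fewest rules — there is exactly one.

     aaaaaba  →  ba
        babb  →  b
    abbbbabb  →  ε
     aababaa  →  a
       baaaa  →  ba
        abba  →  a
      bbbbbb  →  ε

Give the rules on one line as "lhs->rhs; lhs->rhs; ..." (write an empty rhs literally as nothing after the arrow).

aa->a; ab->b; bb->

  | aaaaaba => aaaaba => aaaba => aaba => aba => ba
  | babb => bbb => b
  | abbbbabb => bbbbabb => bbabb => abb => bb => ε
  | aababaa => ababaa => babaa => bbaa => aa => a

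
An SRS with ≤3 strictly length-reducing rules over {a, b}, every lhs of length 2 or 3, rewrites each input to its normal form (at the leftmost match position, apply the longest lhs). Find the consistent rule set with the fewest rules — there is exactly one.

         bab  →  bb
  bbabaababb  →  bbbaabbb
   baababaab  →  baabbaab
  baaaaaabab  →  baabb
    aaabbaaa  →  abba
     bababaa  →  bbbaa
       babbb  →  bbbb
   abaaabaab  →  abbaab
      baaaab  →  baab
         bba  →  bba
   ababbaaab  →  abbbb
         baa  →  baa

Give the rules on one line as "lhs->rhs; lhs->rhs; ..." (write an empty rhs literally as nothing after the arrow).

  | bab => bb
  | bbabaababb => bbbaababb => bbbaabbb
  | baababaab => baabbaab
  | baaaaaabab => baaaabab => baabab => baabb

aaa->a; bab->bb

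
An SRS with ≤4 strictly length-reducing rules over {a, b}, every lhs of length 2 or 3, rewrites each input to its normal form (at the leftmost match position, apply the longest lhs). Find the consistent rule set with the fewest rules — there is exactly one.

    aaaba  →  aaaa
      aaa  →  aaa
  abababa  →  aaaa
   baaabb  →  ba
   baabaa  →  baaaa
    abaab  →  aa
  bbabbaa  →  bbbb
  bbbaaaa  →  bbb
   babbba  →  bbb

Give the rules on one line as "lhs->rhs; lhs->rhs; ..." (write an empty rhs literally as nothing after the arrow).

  | aaaba => aaaa
  | aaa
  | abababa => aababa => aaaba => aaaa
  | baaabb => baab => ba

ab->; aba->aa; bba->bb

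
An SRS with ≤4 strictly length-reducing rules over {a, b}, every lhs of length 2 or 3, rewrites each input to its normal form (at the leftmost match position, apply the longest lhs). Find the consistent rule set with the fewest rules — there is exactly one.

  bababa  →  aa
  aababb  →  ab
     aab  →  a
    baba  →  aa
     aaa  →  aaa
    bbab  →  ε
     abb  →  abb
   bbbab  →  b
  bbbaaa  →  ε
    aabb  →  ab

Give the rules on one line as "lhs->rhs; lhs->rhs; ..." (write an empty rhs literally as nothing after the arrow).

  | bababa => aaba => aa
  | aababb => aabb => ab
  | aab => a
  | baba => aa

aab->a; ba->; bab->a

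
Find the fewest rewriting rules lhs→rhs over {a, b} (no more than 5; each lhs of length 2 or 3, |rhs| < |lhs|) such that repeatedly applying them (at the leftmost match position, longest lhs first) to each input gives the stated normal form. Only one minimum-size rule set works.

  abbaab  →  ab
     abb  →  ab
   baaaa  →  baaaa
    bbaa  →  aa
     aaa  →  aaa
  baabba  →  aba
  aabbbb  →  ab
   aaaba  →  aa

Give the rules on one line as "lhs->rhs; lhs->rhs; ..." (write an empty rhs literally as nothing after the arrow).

aab->bb; bb->b; bba->a; bbb->a

  | abbaab => aaab => abb => ab
  | abb => ab
  | baaaa
  | bbaa => aa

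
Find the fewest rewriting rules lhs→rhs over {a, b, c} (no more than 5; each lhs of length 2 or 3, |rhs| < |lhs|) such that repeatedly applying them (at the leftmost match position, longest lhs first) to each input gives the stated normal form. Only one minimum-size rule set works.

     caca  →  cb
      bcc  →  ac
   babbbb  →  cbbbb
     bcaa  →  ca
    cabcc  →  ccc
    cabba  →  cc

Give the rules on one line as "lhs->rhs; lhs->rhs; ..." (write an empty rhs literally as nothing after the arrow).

  | caca => cb
  | bcc => ac
  | babbbb => cbbbb
  | bcaa => aaa => ca

aa->c; aca->b; ba->c; bc->a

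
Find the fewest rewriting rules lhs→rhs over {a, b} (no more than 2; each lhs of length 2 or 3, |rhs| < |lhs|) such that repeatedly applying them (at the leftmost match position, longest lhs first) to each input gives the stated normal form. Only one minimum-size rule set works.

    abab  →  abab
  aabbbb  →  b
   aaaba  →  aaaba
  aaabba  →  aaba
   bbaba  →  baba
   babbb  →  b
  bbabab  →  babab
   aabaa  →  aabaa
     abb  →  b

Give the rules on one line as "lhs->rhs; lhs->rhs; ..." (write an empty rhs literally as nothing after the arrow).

abb->b; bb->b

  | abab
  | aabbbb => abbb => bb => b
  | aaaba
  | aaabba => aaba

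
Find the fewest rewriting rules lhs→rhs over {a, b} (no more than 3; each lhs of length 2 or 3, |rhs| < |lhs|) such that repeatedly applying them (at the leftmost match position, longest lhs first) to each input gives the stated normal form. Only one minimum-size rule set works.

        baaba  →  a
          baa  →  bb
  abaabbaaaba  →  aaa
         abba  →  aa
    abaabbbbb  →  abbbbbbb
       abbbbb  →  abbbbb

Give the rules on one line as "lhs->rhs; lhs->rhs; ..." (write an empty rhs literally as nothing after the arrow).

  | baaba => bbba => bba => ba => a
  | baa => bb
  | abaabbaaaba => abbbbaaaba => abbbbbaba => abbbbaba => abbbaba => abbaba => ababa => aaba => aaa
  | abba => aba => aa

ba->a; baa->bb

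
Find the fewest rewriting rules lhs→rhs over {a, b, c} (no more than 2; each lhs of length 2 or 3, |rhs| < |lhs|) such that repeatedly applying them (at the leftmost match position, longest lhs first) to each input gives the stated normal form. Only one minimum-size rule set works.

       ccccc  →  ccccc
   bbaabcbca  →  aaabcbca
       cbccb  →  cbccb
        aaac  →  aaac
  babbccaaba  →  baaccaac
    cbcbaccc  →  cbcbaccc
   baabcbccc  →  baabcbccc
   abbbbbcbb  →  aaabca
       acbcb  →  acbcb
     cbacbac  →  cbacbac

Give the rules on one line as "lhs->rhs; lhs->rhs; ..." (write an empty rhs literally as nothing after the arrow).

aba->ac; bb->a

  | ccccc
  | bbaabcbca => aaabcbca
  | cbccb
  | aaac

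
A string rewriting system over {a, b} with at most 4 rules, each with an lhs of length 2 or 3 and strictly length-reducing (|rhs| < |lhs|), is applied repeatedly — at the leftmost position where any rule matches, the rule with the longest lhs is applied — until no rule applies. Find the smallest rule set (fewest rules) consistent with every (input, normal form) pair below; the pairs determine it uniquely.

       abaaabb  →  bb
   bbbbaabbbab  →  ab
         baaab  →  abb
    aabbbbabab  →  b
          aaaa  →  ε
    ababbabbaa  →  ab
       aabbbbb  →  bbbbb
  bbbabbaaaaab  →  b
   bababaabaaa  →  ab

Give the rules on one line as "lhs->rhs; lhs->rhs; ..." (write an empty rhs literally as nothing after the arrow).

aa->; aaa->ab; ba->a

  | abaaabb => aaaabb => ababb => aabb => bb
  | bbbbaabbbab => bbbaabbbab => bbaabbbab => baabbbab => aabbbab => bbbab => bbab => bab => ab
  | baaab => aaab => abb
  | aabbbbabab => bbbbabab => bbbabab => bbabab => babab => abab => aab => b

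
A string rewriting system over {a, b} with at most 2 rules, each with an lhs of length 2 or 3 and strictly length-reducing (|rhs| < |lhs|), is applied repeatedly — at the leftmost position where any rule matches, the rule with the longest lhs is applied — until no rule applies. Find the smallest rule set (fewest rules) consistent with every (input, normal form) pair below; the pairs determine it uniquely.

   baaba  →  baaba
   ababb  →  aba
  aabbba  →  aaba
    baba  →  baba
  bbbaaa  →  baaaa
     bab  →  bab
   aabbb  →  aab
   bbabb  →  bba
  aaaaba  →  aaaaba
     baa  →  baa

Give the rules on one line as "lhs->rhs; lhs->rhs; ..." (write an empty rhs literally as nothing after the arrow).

abb->a; bbb->ba

  | baaba
  | ababb => aba
  | aabbba => aaba
  | baba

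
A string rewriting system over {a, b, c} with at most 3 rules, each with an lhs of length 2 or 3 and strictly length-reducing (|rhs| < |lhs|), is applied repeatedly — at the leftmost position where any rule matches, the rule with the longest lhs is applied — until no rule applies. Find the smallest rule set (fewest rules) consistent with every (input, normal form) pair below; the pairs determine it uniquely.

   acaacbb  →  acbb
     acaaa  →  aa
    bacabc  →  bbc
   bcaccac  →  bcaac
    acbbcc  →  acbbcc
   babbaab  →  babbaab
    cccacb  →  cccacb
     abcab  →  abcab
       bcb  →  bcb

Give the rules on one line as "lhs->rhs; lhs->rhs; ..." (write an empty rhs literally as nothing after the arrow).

  | acaacbb => acbb
  | acaaa => aa
  | bacabc => bbc
  | bcaccac => bcaac

aca->; acc->a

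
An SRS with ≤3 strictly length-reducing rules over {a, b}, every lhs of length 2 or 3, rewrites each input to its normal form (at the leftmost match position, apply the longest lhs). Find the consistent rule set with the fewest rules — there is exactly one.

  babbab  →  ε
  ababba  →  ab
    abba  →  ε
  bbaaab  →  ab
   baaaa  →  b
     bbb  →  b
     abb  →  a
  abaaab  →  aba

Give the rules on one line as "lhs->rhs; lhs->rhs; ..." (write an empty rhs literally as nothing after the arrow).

aa->; bab->ba; bb->

  | babbab => babab => baab => bb => ε
  | ababba => ababa => abaa => ab
  | abba => aa => ε
  | bbaaab => aaab => ab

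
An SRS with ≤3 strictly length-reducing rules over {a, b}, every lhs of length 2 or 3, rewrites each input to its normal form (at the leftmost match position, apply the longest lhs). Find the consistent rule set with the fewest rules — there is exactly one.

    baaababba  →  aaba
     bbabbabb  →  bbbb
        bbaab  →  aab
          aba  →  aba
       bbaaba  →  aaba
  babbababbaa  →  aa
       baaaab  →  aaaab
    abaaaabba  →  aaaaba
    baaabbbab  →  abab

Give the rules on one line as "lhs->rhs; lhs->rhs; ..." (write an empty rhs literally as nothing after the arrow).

  | baaababba => aaababba => aaabba => aaba
  | bbabbabb => bbbabb => bbbb
  | bbaab => baab => aab
  | aba

abb->b; baa->aa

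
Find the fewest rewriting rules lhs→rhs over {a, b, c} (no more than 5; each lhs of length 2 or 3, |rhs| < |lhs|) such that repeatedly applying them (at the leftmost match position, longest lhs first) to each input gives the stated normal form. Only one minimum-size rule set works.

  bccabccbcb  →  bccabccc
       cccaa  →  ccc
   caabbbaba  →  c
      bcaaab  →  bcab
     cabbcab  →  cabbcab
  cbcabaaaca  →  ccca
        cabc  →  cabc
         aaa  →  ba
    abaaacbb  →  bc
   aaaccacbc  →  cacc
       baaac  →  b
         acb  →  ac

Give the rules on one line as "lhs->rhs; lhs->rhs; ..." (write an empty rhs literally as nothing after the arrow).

  | bccabccbcb => bccabcccb => bccabccc
  | cccaa => cccb => ccc
  | caabbbaba => cbbbbaba => cbbbaba => cbbaba => cbaba => caba => c
  | bcaaab => bcbab => bcab

aa->b; aba->; bac->; cb->c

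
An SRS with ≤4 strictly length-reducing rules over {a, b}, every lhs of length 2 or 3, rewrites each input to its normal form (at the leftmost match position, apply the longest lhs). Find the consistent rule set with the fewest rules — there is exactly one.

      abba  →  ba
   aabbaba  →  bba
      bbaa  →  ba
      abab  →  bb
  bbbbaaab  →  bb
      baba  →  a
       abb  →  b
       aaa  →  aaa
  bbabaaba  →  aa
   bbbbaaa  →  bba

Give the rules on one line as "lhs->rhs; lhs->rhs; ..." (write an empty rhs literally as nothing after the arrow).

aab->bb; ab->; aba->aa; baa->a

  | abba => ba
  | aabbaba => bbbaba => bbbaa => bba
  | bbaa => ba
  | abab => aab => bb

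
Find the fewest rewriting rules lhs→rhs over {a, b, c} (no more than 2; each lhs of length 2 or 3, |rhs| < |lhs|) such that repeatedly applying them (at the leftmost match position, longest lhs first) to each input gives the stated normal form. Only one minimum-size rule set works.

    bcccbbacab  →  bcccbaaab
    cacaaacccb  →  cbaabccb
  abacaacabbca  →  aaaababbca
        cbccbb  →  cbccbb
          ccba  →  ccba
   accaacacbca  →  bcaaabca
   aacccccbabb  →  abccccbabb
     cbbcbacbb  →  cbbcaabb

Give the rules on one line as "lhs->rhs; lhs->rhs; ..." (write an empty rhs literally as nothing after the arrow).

  | bcccbbacab => bcccbaaab
  | cacaaacccb => cbaaacccb => cbaabccb
  | abacaacabbca => aaaaacabbca => aaaababbca
  | cbccbb

ac->b; bac->aa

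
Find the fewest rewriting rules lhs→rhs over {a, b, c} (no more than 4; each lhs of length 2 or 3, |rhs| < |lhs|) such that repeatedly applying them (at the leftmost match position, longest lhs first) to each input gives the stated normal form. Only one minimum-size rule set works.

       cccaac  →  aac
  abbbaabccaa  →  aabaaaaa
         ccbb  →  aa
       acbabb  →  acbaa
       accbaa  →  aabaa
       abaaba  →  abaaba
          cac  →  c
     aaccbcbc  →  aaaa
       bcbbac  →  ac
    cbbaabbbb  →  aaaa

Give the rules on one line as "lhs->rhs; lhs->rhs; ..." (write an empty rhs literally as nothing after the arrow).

bb->a; bc->c; ca->; cc->a

  | cccaac => acaac => aac
  | abbbaabccaa => aabaabccaa => aabaaccaa => aabaaaaa
  | ccbb => abb => aa
  | acbabb => acbaa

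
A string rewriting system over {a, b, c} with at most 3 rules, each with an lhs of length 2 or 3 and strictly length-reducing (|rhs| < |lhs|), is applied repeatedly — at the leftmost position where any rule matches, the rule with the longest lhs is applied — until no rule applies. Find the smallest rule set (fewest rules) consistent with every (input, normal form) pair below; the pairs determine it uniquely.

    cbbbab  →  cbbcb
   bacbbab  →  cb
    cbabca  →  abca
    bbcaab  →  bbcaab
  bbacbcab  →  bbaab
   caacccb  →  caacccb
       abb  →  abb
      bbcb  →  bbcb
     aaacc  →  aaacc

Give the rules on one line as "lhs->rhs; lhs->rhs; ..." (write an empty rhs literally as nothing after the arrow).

bab->cb; cba->a; cbc->

  | cbbbab => cbbcb
  | bacbbab => bacbcb => bab => cb
  | cbabca => abca
  | bbcaab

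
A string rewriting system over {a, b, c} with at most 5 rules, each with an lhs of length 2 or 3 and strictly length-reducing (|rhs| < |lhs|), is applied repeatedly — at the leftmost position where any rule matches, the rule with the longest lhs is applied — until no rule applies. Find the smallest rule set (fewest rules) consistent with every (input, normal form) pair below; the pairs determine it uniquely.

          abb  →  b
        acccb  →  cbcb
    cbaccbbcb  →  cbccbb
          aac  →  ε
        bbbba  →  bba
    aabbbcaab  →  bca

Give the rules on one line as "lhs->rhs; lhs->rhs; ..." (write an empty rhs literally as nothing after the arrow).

ab->; ac->b; acc->cb; bbb->ac

  | abb => b
  | acccb => cbcb
  | cbaccbbcb => cbcbbbcb => cbcaccb => cbccbb
  | aac => ab => ε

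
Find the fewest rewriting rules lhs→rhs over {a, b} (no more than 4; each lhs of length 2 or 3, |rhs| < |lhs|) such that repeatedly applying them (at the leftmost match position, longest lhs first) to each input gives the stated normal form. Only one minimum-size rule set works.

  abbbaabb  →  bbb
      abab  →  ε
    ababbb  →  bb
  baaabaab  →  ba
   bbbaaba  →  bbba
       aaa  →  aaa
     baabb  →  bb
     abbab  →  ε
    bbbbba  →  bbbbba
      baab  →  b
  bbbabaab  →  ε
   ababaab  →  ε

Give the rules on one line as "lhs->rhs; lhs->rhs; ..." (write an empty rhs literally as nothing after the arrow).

aab->; ab->; bab->ab

  | abbbaabb => bbaabb => bbb
  | abab => ab => ε
  | ababbb => abbb => bb
  | baaabaab => baaab => ba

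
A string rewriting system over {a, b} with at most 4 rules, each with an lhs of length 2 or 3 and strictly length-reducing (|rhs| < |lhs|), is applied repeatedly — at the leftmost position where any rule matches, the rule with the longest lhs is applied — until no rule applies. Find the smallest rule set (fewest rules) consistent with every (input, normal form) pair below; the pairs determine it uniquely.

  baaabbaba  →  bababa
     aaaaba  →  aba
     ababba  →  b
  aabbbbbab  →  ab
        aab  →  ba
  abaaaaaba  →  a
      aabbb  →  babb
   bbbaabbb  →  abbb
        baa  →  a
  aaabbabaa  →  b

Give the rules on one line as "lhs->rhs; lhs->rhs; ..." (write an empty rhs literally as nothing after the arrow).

  | baaabbaba => aabbaba => bababa
  | aaaaba => baaba => aba
  | ababba => abaa => aa => b
  | aabbbbbab => babbbbab => babbab => baab => ab

aa->b; aab->ba; baa->a; bba->a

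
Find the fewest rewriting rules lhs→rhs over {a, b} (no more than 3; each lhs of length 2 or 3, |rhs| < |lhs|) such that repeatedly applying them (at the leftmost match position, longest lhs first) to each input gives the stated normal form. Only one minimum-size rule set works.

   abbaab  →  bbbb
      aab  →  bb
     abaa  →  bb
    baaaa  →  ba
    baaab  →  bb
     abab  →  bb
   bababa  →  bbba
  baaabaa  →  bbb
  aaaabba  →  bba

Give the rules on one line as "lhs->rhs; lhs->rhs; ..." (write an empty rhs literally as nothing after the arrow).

  | abbaab => bbaab => bbbb
  | aab => bb
  | abaa => baa => bb
  | baaaa => ba

aa->b; aaa->; ab->b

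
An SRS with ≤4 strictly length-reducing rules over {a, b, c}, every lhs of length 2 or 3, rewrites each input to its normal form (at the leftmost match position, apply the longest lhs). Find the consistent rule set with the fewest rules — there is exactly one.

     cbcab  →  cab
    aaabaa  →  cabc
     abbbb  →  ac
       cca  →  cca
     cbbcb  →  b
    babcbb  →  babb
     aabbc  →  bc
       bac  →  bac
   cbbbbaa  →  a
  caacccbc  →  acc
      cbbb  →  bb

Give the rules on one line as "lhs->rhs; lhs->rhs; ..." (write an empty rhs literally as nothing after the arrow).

  | cbcab => cab
  | aaabaa => cabaa => cabc
  | abbbb => accb => ac
  | cca

aa->c; bbb->cc; cb->; ccc->a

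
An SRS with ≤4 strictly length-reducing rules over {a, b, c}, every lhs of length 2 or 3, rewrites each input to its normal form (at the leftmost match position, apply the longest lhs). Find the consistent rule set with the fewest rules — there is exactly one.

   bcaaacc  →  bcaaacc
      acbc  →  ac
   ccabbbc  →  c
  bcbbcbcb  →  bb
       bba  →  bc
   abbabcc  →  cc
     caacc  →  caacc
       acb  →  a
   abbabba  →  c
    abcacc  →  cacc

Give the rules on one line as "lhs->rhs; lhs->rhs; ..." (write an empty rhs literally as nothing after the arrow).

  | bcaaacc
  | acbc => ac
  | ccabbbc => ccbbc => cbc => c
  | bcbbcbcb => bbcbcb => bbcb => bb

ab->; ba->c; cb->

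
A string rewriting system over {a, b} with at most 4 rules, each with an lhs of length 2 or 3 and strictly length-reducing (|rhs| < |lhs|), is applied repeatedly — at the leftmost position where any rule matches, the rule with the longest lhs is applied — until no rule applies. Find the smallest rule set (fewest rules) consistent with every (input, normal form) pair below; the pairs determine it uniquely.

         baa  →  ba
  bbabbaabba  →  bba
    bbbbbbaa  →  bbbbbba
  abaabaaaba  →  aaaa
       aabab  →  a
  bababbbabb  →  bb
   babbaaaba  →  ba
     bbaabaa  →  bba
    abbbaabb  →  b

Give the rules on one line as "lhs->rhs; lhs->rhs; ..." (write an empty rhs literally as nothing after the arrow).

  | baa => ba
  | bbabbaabba => bbaabba => bbabba => bba
  | bbbbbbaa => bbbbbba
  | abaabaaaba => aabaaaba => aaaaba => aaaa

ab->; abb->; baa->ba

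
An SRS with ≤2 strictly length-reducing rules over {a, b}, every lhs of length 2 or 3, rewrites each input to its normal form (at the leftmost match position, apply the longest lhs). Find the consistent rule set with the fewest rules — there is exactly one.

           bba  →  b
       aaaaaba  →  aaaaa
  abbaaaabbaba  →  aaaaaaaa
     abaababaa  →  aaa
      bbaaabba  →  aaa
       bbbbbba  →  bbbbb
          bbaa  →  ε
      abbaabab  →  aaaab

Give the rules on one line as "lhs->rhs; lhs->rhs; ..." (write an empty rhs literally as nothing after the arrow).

  | bba => b
  | aaaaaba => aaaaa
  | abbaaaabbaba => aaaaaabbaba => aaaaaaaaba => aaaaaaaa
  | abaababaa => aababaa => aabaa => aaa

abb->aa; ba->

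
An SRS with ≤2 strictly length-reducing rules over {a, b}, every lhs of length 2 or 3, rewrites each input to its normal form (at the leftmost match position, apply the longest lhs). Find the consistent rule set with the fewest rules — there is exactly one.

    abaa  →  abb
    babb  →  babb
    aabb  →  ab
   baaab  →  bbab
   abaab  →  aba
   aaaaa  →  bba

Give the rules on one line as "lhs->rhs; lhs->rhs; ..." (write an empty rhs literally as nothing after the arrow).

  | abaa => abb
  | babb
  | aabb => ab
  | baaab => bbab

aa->b; aab->a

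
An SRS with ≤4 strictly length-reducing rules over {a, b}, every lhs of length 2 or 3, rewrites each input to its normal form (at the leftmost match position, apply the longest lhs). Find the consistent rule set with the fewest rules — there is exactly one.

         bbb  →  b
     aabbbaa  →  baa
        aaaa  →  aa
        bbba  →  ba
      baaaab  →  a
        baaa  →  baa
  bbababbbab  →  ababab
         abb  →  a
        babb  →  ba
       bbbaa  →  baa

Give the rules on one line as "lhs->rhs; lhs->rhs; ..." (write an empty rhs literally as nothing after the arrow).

  | bbb => b
  | aabbbaa => babbaa => baaa => baa
  | aaaa => aaa => aa
  | bbba => ba

aaa->aa; aab->ba; bb->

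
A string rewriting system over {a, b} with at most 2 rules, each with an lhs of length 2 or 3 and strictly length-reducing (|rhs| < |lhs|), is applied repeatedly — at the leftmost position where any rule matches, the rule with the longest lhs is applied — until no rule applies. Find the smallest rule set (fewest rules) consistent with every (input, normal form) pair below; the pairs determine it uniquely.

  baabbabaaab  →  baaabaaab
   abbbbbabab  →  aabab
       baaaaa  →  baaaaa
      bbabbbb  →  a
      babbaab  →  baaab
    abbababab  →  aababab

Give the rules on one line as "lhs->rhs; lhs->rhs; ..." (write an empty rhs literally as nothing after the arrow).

  | baabbabaaab => baaabaaab
  | abbbbbabab => abbbbabab => abbbabab => abbabab => aabab
  | baaaaa
  | bbabbbb => abbbb => abbb => abb => a

bb->; bbb->bb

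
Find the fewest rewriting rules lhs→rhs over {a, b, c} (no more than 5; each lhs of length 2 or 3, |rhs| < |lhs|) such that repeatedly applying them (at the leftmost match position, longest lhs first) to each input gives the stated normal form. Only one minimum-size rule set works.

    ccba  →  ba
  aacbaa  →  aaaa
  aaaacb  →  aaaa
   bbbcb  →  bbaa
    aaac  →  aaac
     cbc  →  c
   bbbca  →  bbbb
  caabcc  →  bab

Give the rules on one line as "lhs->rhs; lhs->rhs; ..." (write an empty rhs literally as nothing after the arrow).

  | ccba => ba
  | aacbaa => aaaa
  | aaaacb => aaaa
  | bbbcb => bbaa

bcb->aa; ca->b; cb->; cc->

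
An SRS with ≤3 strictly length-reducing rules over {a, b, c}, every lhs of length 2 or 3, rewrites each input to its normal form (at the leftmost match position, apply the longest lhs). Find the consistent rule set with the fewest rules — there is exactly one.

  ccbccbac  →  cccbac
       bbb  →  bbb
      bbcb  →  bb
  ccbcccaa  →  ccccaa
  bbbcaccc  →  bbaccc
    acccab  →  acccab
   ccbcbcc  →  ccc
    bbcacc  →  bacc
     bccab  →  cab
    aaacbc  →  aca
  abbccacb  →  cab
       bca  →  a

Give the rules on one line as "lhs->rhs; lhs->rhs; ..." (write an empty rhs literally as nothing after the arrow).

  | ccbccbac => cccbac
  | bbb
  | bbcb => bb
  | ccbcccaa => ccccaa

aac->ca; bc->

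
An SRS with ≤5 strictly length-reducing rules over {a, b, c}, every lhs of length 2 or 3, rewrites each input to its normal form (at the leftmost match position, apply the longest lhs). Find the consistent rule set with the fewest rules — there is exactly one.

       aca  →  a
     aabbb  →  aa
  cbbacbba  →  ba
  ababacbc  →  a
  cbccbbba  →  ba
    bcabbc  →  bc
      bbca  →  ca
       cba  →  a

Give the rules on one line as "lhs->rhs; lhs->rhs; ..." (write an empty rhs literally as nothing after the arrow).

ab->a; ac->; bb->; cb->

  | aca => a
  | aabbb => aabb => aab => aa
  | cbbacbba => bacbba => bbba => ba
  | ababacbc => aabacbc => aaacbc => aabc => aac => a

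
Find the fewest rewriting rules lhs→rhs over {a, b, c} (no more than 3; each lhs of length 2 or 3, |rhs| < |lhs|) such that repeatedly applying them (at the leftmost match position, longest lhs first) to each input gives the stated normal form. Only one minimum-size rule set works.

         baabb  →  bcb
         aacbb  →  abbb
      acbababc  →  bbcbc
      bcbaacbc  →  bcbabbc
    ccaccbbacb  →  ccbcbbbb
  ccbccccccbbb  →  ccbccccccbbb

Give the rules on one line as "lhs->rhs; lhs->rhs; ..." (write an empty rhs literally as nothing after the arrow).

aab->c; aba->c; ac->b

  | baabb => bcb
  | aacbb => abbb
  | acbababc => bbababc => bbcbc
  | bcbaacbc => bcbabbc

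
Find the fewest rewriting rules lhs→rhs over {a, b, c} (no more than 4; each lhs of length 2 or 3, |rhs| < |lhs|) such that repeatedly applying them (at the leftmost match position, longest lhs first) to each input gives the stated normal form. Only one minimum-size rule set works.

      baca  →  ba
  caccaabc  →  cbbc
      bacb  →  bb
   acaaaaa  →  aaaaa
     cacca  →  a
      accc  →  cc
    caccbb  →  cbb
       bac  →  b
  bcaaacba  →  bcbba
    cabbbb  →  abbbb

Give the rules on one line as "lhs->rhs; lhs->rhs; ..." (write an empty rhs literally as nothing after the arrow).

  | baca => ba
  | caccaabc => accaabc => caabc => cbbc
  | bacb => bb
  | acaaaaa => aaaaa

ac->; ca->a; caa->cb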